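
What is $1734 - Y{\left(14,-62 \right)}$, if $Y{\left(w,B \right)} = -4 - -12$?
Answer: $1726$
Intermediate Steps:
$Y{\left(w,B \right)} = 8$ ($Y{\left(w,B \right)} = -4 + 12 = 8$)
$1734 - Y{\left(14,-62 \right)} = 1734 - 8 = 1726$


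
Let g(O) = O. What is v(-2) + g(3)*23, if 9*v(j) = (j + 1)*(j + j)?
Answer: 625/9 ≈ 69.444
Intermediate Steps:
v(j) = 2*j*(1 + j)/9 (v(j) = ((j + 1)*(j + j))/9 = ((1 + j)*(2*j))/9 = (2*j*(1 + j))/9 = 2*j*(1 + j)/9)
v(-2) + g(3)*23 = (2/9)*(-2)*(1 - 2) + 3*23 = (2/9)*(-2)*(-1) + 69 = 4/9 + 69 = 625/9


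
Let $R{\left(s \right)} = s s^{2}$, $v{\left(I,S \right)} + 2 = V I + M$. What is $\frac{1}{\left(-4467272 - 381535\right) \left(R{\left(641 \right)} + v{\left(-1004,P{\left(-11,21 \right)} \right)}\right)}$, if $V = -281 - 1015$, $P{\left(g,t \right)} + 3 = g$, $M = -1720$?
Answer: $- \frac{1}{1283354031249681} \approx -7.7921 \cdot 10^{-16}$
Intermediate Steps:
$P{\left(g,t \right)} = -3 + g$
$V = -1296$
$v{\left(I,S \right)} = -1722 - 1296 I$ ($v{\left(I,S \right)} = -2 - \left(1720 + 1296 I\right) = -1722 - 1296 I$)
$R{\left(s \right)} = s^{3}$
$\frac{1}{\left(-4467272 - 381535\right) \left(R{\left(641 \right)} + v{\left(-1004,P{\left(-11,21 \right)} \right)}\right)} = \frac{1}{\left(-4467272 - 381535\right) \left(641^{3} - -1299462\right)} = \frac{1}{\left(-4848807\right) \left(263374721 + \left(-1722 + 1301184\right)\right)} = \frac{1}{\left(-4848807\right) \left(263374721 + 1299462\right)} = \frac{1}{\left(-4848807\right) 264674183} = \frac{1}{-1283354031249681} = - \frac{1}{1283354031249681}$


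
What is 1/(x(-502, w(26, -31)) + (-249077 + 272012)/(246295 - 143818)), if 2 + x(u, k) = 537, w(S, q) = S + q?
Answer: 34159/18282710 ≈ 0.0018684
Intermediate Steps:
x(u, k) = 535 (x(u, k) = -2 + 537 = 535)
1/(x(-502, w(26, -31)) + (-249077 + 272012)/(246295 - 143818)) = 1/(535 + (-249077 + 272012)/(246295 - 143818)) = 1/(535 + 22935/102477) = 1/(535 + 22935*(1/102477)) = 1/(535 + 7645/34159) = 1/(18282710/34159) = 34159/18282710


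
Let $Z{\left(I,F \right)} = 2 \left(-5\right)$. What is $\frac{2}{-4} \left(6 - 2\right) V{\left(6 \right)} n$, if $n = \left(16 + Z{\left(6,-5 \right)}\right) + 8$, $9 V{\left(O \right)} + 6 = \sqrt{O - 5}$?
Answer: $\frac{140}{9} \approx 15.556$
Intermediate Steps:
$Z{\left(I,F \right)} = -10$
$V{\left(O \right)} = - \frac{2}{3} + \frac{\sqrt{-5 + O}}{9}$ ($V{\left(O \right)} = - \frac{2}{3} + \frac{\sqrt{O - 5}}{9} = - \frac{2}{3} + \frac{\sqrt{-5 + O}}{9}$)
$n = 14$ ($n = \left(16 - 10\right) + 8 = 6 + 8 = 14$)
$\frac{2}{-4} \left(6 - 2\right) V{\left(6 \right)} n = \frac{2}{-4} \left(6 - 2\right) \left(- \frac{2}{3} + \frac{\sqrt{-5 + 6}}{9}\right) 14 = 2 \left(- \frac{1}{4}\right) 4 \left(- \frac{2}{3} + \frac{\sqrt{1}}{9}\right) 14 = \left(- \frac{1}{2}\right) 4 \left(- \frac{2}{3} + \frac{1}{9} \cdot 1\right) 14 = - 2 \left(- \frac{2}{3} + \frac{1}{9}\right) 14 = \left(-2\right) \left(- \frac{5}{9}\right) 14 = \frac{10}{9} \cdot 14 = \frac{140}{9}$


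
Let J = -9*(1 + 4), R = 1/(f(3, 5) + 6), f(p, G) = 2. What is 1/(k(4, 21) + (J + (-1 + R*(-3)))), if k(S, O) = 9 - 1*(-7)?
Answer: -8/243 ≈ -0.032922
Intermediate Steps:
R = 1/8 (R = 1/(2 + 6) = 1/8 ≈ 0.12500)
k(S, O) = 16 (k(S, O) = 9 + 7 = 16)
J = -45 (J = -9*5 = -45)
1/(k(4, 21) + (J + (-1 + R*(-3)))) = 1/(16 + (-45 + (-1 + (1/8)*(-3)))) = 1/(16 + (-45 + (-1 - 3/8))) = 1/(16 + (-45 - 11/8)) = 1/(16 - 371/8) = 1/(-243/8) = -8/243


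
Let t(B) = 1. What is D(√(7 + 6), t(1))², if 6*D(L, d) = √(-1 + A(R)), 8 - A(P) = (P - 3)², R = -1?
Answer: -¼ ≈ -0.25000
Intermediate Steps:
A(P) = 8 - (-3 + P)² (A(P) = 8 - (P - 3)² = 8 - (-3 + P)²)
D(L, d) = I/2 (D(L, d) = √(-1 + (8 - (-3 - 1)²))/6 = √(-1 + (8 - 1*(-4)²))/6 = √(-1 + (8 - 1*16))/6 = √(-1 + (8 - 16))/6 = √(-1 - 8)/6 = √(-9)/6 = (3*I)/6 = I/2)
D(√(7 + 6), t(1))² = (I/2)² = -¼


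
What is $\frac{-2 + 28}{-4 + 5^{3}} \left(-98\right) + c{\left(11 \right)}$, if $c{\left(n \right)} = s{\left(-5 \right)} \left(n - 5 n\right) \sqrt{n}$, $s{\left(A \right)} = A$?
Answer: $- \frac{2548}{121} + 220 \sqrt{11} \approx 708.6$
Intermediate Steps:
$c{\left(n \right)} = 20 n^{\frac{3}{2}}$ ($c{\left(n \right)} = - 5 \left(n - 5 n\right) \sqrt{n} = - 5 \left(- 4 n\right) \sqrt{n} = 20 n \sqrt{n} = 20 n^{\frac{3}{2}}$)
$\frac{-2 + 28}{-4 + 5^{3}} \left(-98\right) + c{\left(11 \right)} = \frac{-2 + 28}{-4 + 5^{3}} \left(-98\right) + 20 \cdot 11^{\frac{3}{2}} = \frac{26}{-4 + 125} \left(-98\right) + 20 \cdot 11 \sqrt{11} = \frac{26}{121} \left(-98\right) + 220 \sqrt{11} = - \frac{2548}{121} + 220 \sqrt{11}$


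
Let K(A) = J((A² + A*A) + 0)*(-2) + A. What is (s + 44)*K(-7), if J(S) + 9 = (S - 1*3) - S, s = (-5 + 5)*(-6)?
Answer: 748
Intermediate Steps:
s = 0 (s = 0*(-6) = 0)
J(S) = -12 (J(S) = -9 + ((S - 1*3) - S) = -9 + ((S - 3) - S) = -9 + ((-3 + S) - S) = -9 - 3 = -12)
K(A) = 24 + A (K(A) = -12*(-2) + A = 24 + A)
(s + 44)*K(-7) = (0 + 44)*(24 - 7) = 44*17 = 748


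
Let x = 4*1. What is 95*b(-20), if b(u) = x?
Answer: 380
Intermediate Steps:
x = 4
b(u) = 4
95*b(-20) = 95*4 = 380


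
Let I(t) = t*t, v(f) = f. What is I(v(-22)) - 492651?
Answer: -492167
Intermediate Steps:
I(t) = t²
I(v(-22)) - 492651 = (-22)² - 492651 = 484 - 492651 = -492167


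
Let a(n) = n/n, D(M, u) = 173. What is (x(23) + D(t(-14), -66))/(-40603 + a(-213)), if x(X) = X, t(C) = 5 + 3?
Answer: -98/20301 ≈ -0.0048274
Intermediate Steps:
t(C) = 8
a(n) = 1
(x(23) + D(t(-14), -66))/(-40603 + a(-213)) = (23 + 173)/(-40603 + 1) = 196/(-40602) = 196*(-1/40602) = -98/20301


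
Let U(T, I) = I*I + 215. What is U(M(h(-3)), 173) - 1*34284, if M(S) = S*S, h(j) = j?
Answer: -4140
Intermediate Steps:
M(S) = S²
U(T, I) = 215 + I² (U(T, I) = I² + 215 = 215 + I²)
U(M(h(-3)), 173) - 1*34284 = (215 + 173²) - 1*34284 = (215 + 29929) - 34284 = 30144 - 34284 = -4140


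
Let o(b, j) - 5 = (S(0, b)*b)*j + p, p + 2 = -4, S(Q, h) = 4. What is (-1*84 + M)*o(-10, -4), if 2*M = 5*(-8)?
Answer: -16536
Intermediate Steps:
p = -6 (p = -2 - 4 = -6)
M = -20 (M = (5*(-8))/2 = (½)*(-40) = -20)
o(b, j) = -1 + 4*b*j (o(b, j) = 5 + ((4*b)*j - 6) = 5 + (4*b*j - 6) = 5 + (-6 + 4*b*j) = -1 + 4*b*j)
(-1*84 + M)*o(-10, -4) = (-1*84 - 20)*(-1 + 4*(-10)*(-4)) = (-84 - 20)*(-1 + 160) = -104*159 = -16536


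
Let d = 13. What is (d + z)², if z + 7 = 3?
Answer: 81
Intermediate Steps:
z = -4 (z = -7 + 3 = -4)
(d + z)² = (13 - 4)² = 9² = 81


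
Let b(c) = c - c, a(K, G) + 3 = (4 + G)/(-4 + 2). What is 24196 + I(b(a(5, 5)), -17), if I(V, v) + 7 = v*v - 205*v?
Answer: 27963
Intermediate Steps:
a(K, G) = -5 - G/2 (a(K, G) = -3 + (4 + G)/(-4 + 2) = -3 + (4 + G)/(-2) = -3 + (4 + G)*(-½) = -3 + (-2 - G/2) = -5 - G/2)
b(c) = 0
I(V, v) = -7 + v² - 205*v (I(V, v) = -7 + (v*v - 205*v) = -7 + (v² - 205*v) = -7 + v² - 205*v)
24196 + I(b(a(5, 5)), -17) = 24196 + (-7 + (-17)² - 205*(-17)) = 24196 + (-7 + 289 + 3485) = 24196 + 3767 = 27963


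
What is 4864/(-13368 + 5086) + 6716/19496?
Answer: -4900829/20183234 ≈ -0.24282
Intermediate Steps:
4864/(-13368 + 5086) + 6716/19496 = 4864/(-8282) + 6716*(1/19496) = 4864*(-1/8282) + 1679/4874 = -2432/4141 + 1679/4874 = -4900829/20183234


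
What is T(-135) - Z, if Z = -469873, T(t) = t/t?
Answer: 469874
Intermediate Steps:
T(t) = 1
T(-135) - Z = 1 - 1*(-469873) = 1 + 469873 = 469874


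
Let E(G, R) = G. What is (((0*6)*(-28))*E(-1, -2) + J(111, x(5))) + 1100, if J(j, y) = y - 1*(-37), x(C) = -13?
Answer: 1124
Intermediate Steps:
J(j, y) = 37 + y (J(j, y) = y + 37 = 37 + y)
(((0*6)*(-28))*E(-1, -2) + J(111, x(5))) + 1100 = (((0*6)*(-28))*(-1) + (37 - 13)) + 1100 = ((0*(-28))*(-1) + 24) + 1100 = (0*(-1) + 24) + 1100 = (0 + 24) + 1100 = 24 + 1100 = 1124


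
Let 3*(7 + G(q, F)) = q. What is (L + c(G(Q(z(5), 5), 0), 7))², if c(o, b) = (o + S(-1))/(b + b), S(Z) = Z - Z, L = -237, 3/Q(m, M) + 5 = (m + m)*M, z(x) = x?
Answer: 5596835344/99225 ≈ 56406.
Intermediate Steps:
Q(m, M) = 3/(-5 + 2*M*m) (Q(m, M) = 3/(-5 + (m + m)*M) = 3/(-5 + (2*m)*M) = 3/(-5 + 2*M*m))
S(Z) = 0
G(q, F) = -7 + q/3
c(o, b) = o/(2*b) (c(o, b) = (o + 0)/(b + b) = o/((2*b)) = o*(1/(2*b)) = o/(2*b))
(L + c(G(Q(z(5), 5), 0), 7))² = (-237 + (½)*(-7 + (3/(-5 + 2*5*5))/3)/7)² = (-237 + (½)*(-7 + (3/(-5 + 50))/3)*(⅐))² = (-237 + (½)*(-7 + (3/45)/3)*(⅐))² = (-237 + (½)*(-7 + (3*(1/45))/3)*(⅐))² = (-237 + (½)*(-7 + (⅓)*(1/15))*(⅐))² = (-237 + (½)*(-7 + 1/45)*(⅐))² = (-237 + (½)*(-314/45)*(⅐))² = (-237 - 157/315)² = (-74812/315)² = 5596835344/99225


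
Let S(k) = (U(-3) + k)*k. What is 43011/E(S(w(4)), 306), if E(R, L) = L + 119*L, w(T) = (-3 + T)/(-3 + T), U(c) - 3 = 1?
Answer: 1593/1360 ≈ 1.1713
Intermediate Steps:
U(c) = 4 (U(c) = 3 + 1 = 4)
w(T) = 1
S(k) = k*(4 + k) (S(k) = (4 + k)*k = k*(4 + k))
E(R, L) = 120*L
43011/E(S(w(4)), 306) = 43011/((120*306)) = 43011/36720 = 43011*(1/36720) = 1593/1360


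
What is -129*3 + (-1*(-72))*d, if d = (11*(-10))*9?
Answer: -71667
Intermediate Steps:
d = -990 (d = -110*9 = -990)
-129*3 + (-1*(-72))*d = -129*3 - 1*(-72)*(-990) = -387 + 72*(-990) = -387 - 71280 = -71667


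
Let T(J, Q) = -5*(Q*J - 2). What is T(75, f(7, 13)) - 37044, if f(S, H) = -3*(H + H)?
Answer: -7784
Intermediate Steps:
f(S, H) = -6*H
T(J, Q) = 10 - 5*J*Q (T(J, Q) = -5*(J*Q - 2) = -5*(-2 + J*Q) = 10 - 5*J*Q)
T(75, f(7, 13)) - 37044 = (10 - 5*75*(-6*13)) - 37044 = (10 - 5*75*(-78)) - 37044 = (10 + 29250) - 37044 = 29260 - 37044 = -7784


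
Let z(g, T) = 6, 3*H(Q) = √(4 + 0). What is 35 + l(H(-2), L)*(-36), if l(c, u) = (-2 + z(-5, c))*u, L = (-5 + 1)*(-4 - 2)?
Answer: -3421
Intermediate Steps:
H(Q) = ⅔ (H(Q) = √(4 + 0)/3 = √4/3 = (⅓)*2 = ⅔)
L = 24 (L = -4*(-6) = 24)
l(c, u) = 4*u (l(c, u) = (-2 + 6)*u = 4*u)
35 + l(H(-2), L)*(-36) = 35 + (4*24)*(-36) = 35 + 96*(-36) = 35 - 3456 = -3421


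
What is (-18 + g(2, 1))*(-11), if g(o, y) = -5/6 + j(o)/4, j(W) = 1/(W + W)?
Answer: 9911/48 ≈ 206.48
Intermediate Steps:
j(W) = 1/(2*W)
g(o, y) = -5/6 + 1/(8*o) (g(o, y) = -5/6 + (1/(2*o))/4 = -5*1/6 + (1/(2*o))*(1/4) = -5/6 + 1/(8*o))
(-18 + g(2, 1))*(-11) = (-18 + (1/24)*(3 - 20*2)/2)*(-11) = (-18 + (1/24)*(1/2)*(3 - 40))*(-11) = (-18 + (1/24)*(1/2)*(-37))*(-11) = (-18 - 37/48)*(-11) = -901/48*(-11) = 9911/48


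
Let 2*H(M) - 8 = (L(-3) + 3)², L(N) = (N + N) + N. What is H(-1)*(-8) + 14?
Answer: -162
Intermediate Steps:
L(N) = 3*N (L(N) = 2*N + N = 3*N)
H(M) = 22 (H(M) = 4 + (3*(-3) + 3)²/2 = 4 + (-9 + 3)²/2 = 4 + (½)*(-6)² = 4 + (½)*36 = 4 + 18 = 22)
H(-1)*(-8) + 14 = 22*(-8) + 14 = -176 + 14 = -162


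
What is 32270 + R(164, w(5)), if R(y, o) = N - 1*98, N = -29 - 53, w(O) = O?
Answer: 32090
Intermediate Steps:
N = -82
R(y, o) = -180 (R(y, o) = -82 - 1*98 = -82 - 98 = -180)
32270 + R(164, w(5)) = 32270 - 180 = 32090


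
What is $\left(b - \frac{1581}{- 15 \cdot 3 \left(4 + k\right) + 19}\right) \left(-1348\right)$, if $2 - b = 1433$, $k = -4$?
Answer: $\frac{38781960}{19} \approx 2.0412 \cdot 10^{6}$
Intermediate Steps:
$b = -1431$ ($b = 2 - 1433 = -1431$)
$\left(b - \frac{1581}{- 15 \cdot 3 \left(4 + k\right) + 19}\right) \left(-1348\right) = \left(-1431 - \frac{1581}{- 15 \cdot 3 \left(4 - 4\right) + 19}\right) \left(-1348\right) = \left(-1431 - \frac{1581}{- 15 \cdot 3 \cdot 0 + 19}\right) \left(-1348\right) = \left(-1431 - \frac{1581}{\left(-15\right) 0 + 19}\right) \left(-1348\right) = \left(-1431 - \frac{1581}{0 + 19}\right) \left(-1348\right) = \left(-1431 - \frac{1581}{19}\right) \left(-1348\right) = \left(- \frac{28770}{19}\right) \left(-1348\right) = \frac{38781960}{19}$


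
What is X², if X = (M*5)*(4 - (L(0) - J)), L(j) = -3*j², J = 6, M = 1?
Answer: 2500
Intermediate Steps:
X = 50 (X = (1*5)*(4 - (-3*0² - 1*6)) = 5*(4 - (-3*0 - 6)) = 5*(4 - (0 - 6)) = 5*(4 - 1*(-6)) = 5*(4 + 6) = 5*10 = 50)
X² = 50² = 2500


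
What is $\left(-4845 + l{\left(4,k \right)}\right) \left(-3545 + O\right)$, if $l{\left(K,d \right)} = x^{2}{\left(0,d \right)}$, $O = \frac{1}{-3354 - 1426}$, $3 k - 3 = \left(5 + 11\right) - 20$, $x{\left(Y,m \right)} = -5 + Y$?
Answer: $\frac{4083769341}{239} \approx 1.7087 \cdot 10^{7}$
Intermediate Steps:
$k = - \frac{1}{3}$ ($k = 1 + \frac{\left(5 + 11\right) - 20}{3} = 1 + \frac{16 - 20}{3} = 1 + \frac{1}{3} \left(-4\right) = 1 - \frac{4}{3} = - \frac{1}{3} \approx -0.33333$)
$O = - \frac{1}{4780}$ ($O = \frac{1}{-4780} = - \frac{1}{4780} \approx -0.00020921$)
$l{\left(K,d \right)} = 25$ ($l{\left(K,d \right)} = \left(-5 + 0\right)^{2} = \left(-5\right)^{2} = 25$)
$\left(-4845 + l{\left(4,k \right)}\right) \left(-3545 + O\right) = \left(-4845 + 25\right) \left(-3545 - \frac{1}{4780}\right) = \left(-4820\right) \left(- \frac{16945101}{4780}\right) = \frac{4083769341}{239}$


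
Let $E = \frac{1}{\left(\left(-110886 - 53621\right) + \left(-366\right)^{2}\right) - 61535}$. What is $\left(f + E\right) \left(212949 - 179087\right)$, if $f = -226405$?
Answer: $- \frac{352989861699661}{46043} \approx -7.6665 \cdot 10^{9}$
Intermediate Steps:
$E = - \frac{1}{92086}$ ($E = \frac{1}{\left(-164507 + 133956\right) - 61535} = \frac{1}{-30551 - 61535} = \frac{1}{-92086} = - \frac{1}{92086} \approx -1.0859 \cdot 10^{-5}$)
$\left(f + E\right) \left(212949 - 179087\right) = \left(-226405 - \frac{1}{92086}\right) \left(212949 - 179087\right) = \left(- \frac{20848730831}{92086}\right) 33862 = - \frac{352989861699661}{46043}$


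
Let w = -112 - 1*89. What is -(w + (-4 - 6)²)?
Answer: 101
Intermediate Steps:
w = -201 (w = -112 - 89 = -201)
-(w + (-4 - 6)²) = -(-201 + (-4 - 6)²) = -(-201 + (-10)²) = -(-201 + 100) = -1*(-101) = 101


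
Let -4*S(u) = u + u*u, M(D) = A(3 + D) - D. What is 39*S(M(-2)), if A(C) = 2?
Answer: -195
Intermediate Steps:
M(D) = 2 - D
S(u) = -u/4 - u²/4 (S(u) = -(u + u*u)/4 = -(u + u²)/4 = -u/4 - u²/4)
39*S(M(-2)) = 39*(-(2 - 1*(-2))*(1 + (2 - 1*(-2)))/4) = 39*(-(2 + 2)*(1 + (2 + 2))/4) = 39*(-¼*4*(1 + 4)) = 39*(-¼*4*5) = 39*(-5) = -195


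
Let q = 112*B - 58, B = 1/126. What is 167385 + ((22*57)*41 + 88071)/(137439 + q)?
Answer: 206962262610/1236437 ≈ 1.6739e+5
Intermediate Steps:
B = 1/126 ≈ 0.0079365
q = -514/9 (q = 112*(1/126) - 58 = 8/9 - 58 = -514/9 ≈ -57.111)
167385 + ((22*57)*41 + 88071)/(137439 + q) = 167385 + ((22*57)*41 + 88071)/(137439 - 514/9) = 167385 + (1254*41 + 88071)/(1236437/9) = 167385 + (51414 + 88071)*(9/1236437) = 167385 + 139485*(9/1236437) = 167385 + 1255365/1236437 = 206962262610/1236437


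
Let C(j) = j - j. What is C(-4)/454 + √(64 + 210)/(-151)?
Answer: -√274/151 ≈ -0.10962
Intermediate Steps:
C(j) = 0
C(-4)/454 + √(64 + 210)/(-151) = 0/454 + √(64 + 210)/(-151) = 0*(1/454) + √274*(-1/151) = 0 - √274/151 = -√274/151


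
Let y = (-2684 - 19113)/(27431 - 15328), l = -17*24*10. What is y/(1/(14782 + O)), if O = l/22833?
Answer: -2452259322274/92115933 ≈ -26621.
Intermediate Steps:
l = -4080 (l = -408*10 = -4080)
y = -21797/12103 ≈ -1.8010
O = -1360/7611 (O = -4080/22833 = -4080*1/22833 = -1360/7611 ≈ -0.17869)
y/(1/(14782 + O)) = -21797/(12103*(1/(14782 - 1360/7611))) = -21797/(12103*(1/(112504442/7611))) = -21797/(12103*7611/112504442) = -21797/12103*112504442/7611 = -2452259322274/92115933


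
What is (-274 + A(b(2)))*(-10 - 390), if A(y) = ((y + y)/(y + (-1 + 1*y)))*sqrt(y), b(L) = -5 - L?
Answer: 109600 - 1120*I*sqrt(7)/3 ≈ 1.096e+5 - 987.75*I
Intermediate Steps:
A(y) = 2*y**(3/2)/(-1 + 2*y) (A(y) = ((2*y)/(y + (-1 + y)))*sqrt(y) = ((2*y)/(-1 + 2*y))*sqrt(y) = (2*y/(-1 + 2*y))*sqrt(y) = 2*y**(3/2)/(-1 + 2*y))
(-274 + A(b(2)))*(-10 - 390) = (-274 + 2*(-5 - 1*2)**(3/2)/(-1 + 2*(-5 - 1*2)))*(-10 - 390) = (-274 + 2*(-5 - 2)**(3/2)/(-1 + 2*(-5 - 2)))*(-400) = (-274 + 2*(-7)**(3/2)/(-1 + 2*(-7)))*(-400) = (-274 + 2*(-7*I*sqrt(7))/(-1 - 14))*(-400) = (-274 + 2*(-7*I*sqrt(7))/(-15))*(-400) = (-274 + 2*(-7*I*sqrt(7))*(-1/15))*(-400) = (-274 + 14*I*sqrt(7)/15)*(-400) = 109600 - 1120*I*sqrt(7)/3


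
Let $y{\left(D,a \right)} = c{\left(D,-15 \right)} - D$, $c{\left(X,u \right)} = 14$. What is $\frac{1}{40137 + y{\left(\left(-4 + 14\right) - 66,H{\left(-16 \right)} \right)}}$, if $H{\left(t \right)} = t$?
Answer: $\frac{1}{40207} \approx 2.4871 \cdot 10^{-5}$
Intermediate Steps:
$y{\left(D,a \right)} = 14 - D$
$\frac{1}{40137 + y{\left(\left(-4 + 14\right) - 66,H{\left(-16 \right)} \right)}} = \frac{1}{40137 + \left(14 - \left(\left(-4 + 14\right) - 66\right)\right)} = \frac{1}{40137 + \left(14 - \left(10 - 66\right)\right)} = \frac{1}{40137 + \left(14 - -56\right)} = \frac{1}{40137 + \left(14 + 56\right)} = \frac{1}{40137 + 70} = \frac{1}{40207}$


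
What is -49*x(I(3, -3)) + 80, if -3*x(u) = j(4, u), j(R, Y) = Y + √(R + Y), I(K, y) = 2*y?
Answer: -18 + 49*I*√2/3 ≈ -18.0 + 23.099*I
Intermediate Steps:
x(u) = -u/3 - √(4 + u)/3 (x(u) = -(u + √(4 + u))/3 = -u/3 - √(4 + u)/3)
-49*x(I(3, -3)) + 80 = -49*(-2*(-3)/3 - √(4 + 2*(-3))/3) + 80 = -49*(-⅓*(-6) - √(4 - 6)/3) + 80 = -49*(2 - I*√2/3) + 80 = (-98 + 49*I*√2/3) + 80 = -18 + 49*I*√2/3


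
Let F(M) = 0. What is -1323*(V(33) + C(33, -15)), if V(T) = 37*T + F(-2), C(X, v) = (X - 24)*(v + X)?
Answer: -1829709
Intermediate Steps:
C(X, v) = (-24 + X)*(X + v)
V(T) = 37*T (V(T) = 37*T + 0 = 37*T)
-1323*(V(33) + C(33, -15)) = -1323*(37*33 + (33**2 - 24*33 - 24*(-15) + 33*(-15))) = -1323*(1221 + (1089 - 792 + 360 - 495)) = -1323*(1221 + 162) = -1323*1383 = -1829709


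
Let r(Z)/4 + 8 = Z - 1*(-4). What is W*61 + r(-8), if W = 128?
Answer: 7760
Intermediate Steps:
r(Z) = -16 + 4*Z (r(Z) = -32 + 4*(Z - 1*(-4)) = -32 + 4*(Z + 4) = -32 + 4*(4 + Z) = -32 + (16 + 4*Z) = -16 + 4*Z)
W*61 + r(-8) = 128*61 + (-16 + 4*(-8)) = 7808 + (-16 - 32) = 7808 - 48 = 7760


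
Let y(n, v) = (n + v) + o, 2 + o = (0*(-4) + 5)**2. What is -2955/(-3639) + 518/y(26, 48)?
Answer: 723879/117661 ≈ 6.1522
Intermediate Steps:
o = 23 (o = -2 + (0*(-4) + 5)**2 = -2 + (0 + 5)**2 = -2 + 5**2 = -2 + 25 = 23)
y(n, v) = 23 + n + v (y(n, v) = (n + v) + 23 = 23 + n + v)
-2955/(-3639) + 518/y(26, 48) = -2955/(-3639) + 518/(23 + 26 + 48) = -2955*(-1/3639) + 518/97 = 985/1213 + 518*(1/97) = 985/1213 + 518/97 = 723879/117661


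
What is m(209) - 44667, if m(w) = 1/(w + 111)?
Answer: -14293439/320 ≈ -44667.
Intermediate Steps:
m(w) = 1/(111 + w)
m(209) - 44667 = 1/(111 + 209) - 44667 = 1/320 - 44667 = -14293439/320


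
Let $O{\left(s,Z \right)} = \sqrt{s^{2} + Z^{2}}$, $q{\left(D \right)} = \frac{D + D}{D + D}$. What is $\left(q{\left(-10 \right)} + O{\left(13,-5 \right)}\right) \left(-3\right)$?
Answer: $-3 - 3 \sqrt{194} \approx -44.785$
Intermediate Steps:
$q{\left(D \right)} = 1$ ($q{\left(D \right)} = \frac{2 D}{2 D} = 2 D \frac{1}{2 D} = 1$)
$O{\left(s,Z \right)} = \sqrt{Z^{2} + s^{2}}$
$\left(q{\left(-10 \right)} + O{\left(13,-5 \right)}\right) \left(-3\right) = \left(1 + \sqrt{\left(-5\right)^{2} + 13^{2}}\right) \left(-3\right) = \left(1 + \sqrt{25 + 169}\right) \left(-3\right) = \left(1 + \sqrt{194}\right) \left(-3\right) = -3 - 3 \sqrt{194}$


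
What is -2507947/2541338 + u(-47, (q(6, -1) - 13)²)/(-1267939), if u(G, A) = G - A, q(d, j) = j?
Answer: -3179306266099/3222261562382 ≈ -0.98667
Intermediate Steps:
-2507947/2541338 + u(-47, (q(6, -1) - 13)²)/(-1267939) = -2507947/2541338 + (-47 - (-1 - 13)²)/(-1267939) = -2507947*1/2541338 + (-47 - 1*(-14)²)*(-1/1267939) = -2507947/2541338 + (-47 - 1*196)*(-1/1267939) = -2507947/2541338 + (-47 - 196)*(-1/1267939) = -2507947/2541338 - 243*(-1/1267939) = -2507947/2541338 + 243/1267939 = -3179306266099/3222261562382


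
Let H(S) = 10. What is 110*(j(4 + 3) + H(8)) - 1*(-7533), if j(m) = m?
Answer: 9403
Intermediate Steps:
110*(j(4 + 3) + H(8)) - 1*(-7533) = 110*((4 + 3) + 10) - 1*(-7533) = 110*(7 + 10) + 7533 = 110*17 + 7533 = 1870 + 7533 = 9403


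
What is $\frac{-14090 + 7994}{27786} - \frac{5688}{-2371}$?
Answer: $\frac{23932192}{10980101} \approx 2.1796$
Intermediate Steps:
$\frac{-14090 + 7994}{27786} - \frac{5688}{-2371} = \left(-6096\right) \frac{1}{27786} - - \frac{5688}{2371} = - \frac{1016}{4631} + \frac{5688}{2371} = \frac{23932192}{10980101}$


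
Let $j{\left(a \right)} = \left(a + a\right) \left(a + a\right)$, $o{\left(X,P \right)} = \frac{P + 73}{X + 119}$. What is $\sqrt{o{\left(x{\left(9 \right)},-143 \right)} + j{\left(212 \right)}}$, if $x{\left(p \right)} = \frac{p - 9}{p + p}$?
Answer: $\frac{\sqrt{51955094}}{17} \approx 424.0$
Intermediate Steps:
$x{\left(p \right)} = \frac{-9 + p}{2 p}$
$o{\left(X,P \right)} = \frac{73 + P}{119 + X}$
$j{\left(a \right)} = 4 a^{2}$ ($j{\left(a \right)} = 2 a 2 a = 4 a^{2}$)
$\sqrt{o{\left(x{\left(9 \right)},-143 \right)} + j{\left(212 \right)}} = \sqrt{\frac{73 - 143}{119 + \frac{-9 + 9}{2 \cdot 9}} + 4 \cdot 212^{2}} = \sqrt{\frac{1}{119 + \frac{1}{2} \cdot \frac{1}{9} \cdot 0} \left(-70\right) + 4 \cdot 44944} = \sqrt{\frac{1}{119 + 0} \left(-70\right) + 179776} = \sqrt{\frac{1}{119} \left(-70\right) + 179776} = \sqrt{- \frac{10}{17} + 179776} = \sqrt{\frac{3056182}{17}} = \frac{\sqrt{51955094}}{17}$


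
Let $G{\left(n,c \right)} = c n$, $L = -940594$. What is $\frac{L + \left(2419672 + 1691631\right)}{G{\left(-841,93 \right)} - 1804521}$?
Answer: $- \frac{1056903}{627578} \approx -1.6841$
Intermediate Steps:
$\frac{L + \left(2419672 + 1691631\right)}{G{\left(-841,93 \right)} - 1804521} = \frac{-940594 + \left(2419672 + 1691631\right)}{93 \left(-841\right) - 1804521} = \frac{-940594 + 4111303}{-78213 - 1804521} = \frac{3170709}{-1882734} = 3170709 \left(- \frac{1}{1882734}\right) = - \frac{1056903}{627578}$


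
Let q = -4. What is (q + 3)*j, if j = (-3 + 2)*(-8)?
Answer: -8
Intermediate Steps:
j = 8 (j = -1*(-8) = 8)
(q + 3)*j = (-4 + 3)*8 = -1*8 = -8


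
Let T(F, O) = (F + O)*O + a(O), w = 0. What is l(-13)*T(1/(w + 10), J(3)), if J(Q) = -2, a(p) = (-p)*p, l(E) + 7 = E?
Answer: 4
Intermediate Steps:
l(E) = -7 + E
a(p) = -p²
T(F, O) = -O² + O*(F + O) (T(F, O) = (F + O)*O - O² = O*(F + O) - O² = -O² + O*(F + O))
l(-13)*T(1/(w + 10), J(3)) = (-7 - 13)*(-2/(0 + 10)) = -20*(-2)/10 = -2*(-2) = -20*(-⅕) = 4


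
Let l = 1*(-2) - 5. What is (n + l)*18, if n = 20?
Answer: 234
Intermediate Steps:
l = -7 (l = -2 - 5 = -7)
(n + l)*18 = (20 - 7)*18 = 13*18 = 234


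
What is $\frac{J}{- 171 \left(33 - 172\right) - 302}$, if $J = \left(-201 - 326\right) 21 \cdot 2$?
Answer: $- \frac{714}{757} \approx -0.9432$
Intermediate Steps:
$J = -22134$ ($J = \left(-527\right) 42 = -22134$)
$\frac{J}{- 171 \left(33 - 172\right) - 302} = - \frac{22134}{- 171 \left(33 - 172\right) - 302} = - \frac{22134}{\left(-171\right) \left(-139\right) - 302} = - \frac{22134}{23769 - 302} = - \frac{22134}{23467} = \left(-22134\right) \frac{1}{23467} = - \frac{714}{757}$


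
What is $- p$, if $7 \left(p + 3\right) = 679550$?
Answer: $- \frac{679529}{7} \approx -97076.0$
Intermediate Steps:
$p = \frac{679529}{7}$ ($p = -3 + \frac{1}{7} \cdot 679550 = -3 + \frac{679550}{7} = \frac{679529}{7} \approx 97076.0$)
$- p = \left(-1\right) \frac{679529}{7} = - \frac{679529}{7}$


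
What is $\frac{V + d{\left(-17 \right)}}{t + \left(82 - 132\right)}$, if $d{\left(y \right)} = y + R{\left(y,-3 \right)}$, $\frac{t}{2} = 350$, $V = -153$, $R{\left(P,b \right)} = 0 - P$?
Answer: $- \frac{153}{650} \approx -0.23538$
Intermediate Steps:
$R{\left(P,b \right)} = - P$
$t = 700$ ($t = 2 \cdot 350 = 700$)
$d{\left(y \right)} = 0$ ($d{\left(y \right)} = y - y = 0$)
$\frac{V + d{\left(-17 \right)}}{t + \left(82 - 132\right)} = \frac{-153 + 0}{700 + \left(82 - 132\right)} = - \frac{153}{700 + \left(82 - 132\right)} = - \frac{153}{700 - 50} = - \frac{153}{650}$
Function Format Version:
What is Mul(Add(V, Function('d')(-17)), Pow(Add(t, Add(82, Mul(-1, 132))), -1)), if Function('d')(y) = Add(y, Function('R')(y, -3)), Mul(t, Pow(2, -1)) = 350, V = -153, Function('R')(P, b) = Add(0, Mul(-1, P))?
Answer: Rational(-153, 650) ≈ -0.23538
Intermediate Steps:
Function('R')(P, b) = Mul(-1, P)
t = 700 (t = Mul(2, 350) = 700)
Function('d')(y) = 0 (Function('d')(y) = Add(y, Mul(-1, y)) = 0)
Mul(Add(V, Function('d')(-17)), Pow(Add(t, Add(82, Mul(-1, 132))), -1)) = Mul(Add(-153, 0), Pow(Add(700, Add(82, Mul(-1, 132))), -1)) = Mul(-153, Pow(Add(700, Add(82, -132)), -1)) = Mul(-153, Pow(Add(700, -50), -1)) = Mul(-153, Pow(650, -1)) = Mul(-153, Rational(1, 650)) = Rational(-153, 650)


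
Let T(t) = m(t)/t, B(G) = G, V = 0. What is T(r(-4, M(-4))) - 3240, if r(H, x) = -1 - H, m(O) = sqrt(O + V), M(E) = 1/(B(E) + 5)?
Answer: -3240 + sqrt(3)/3 ≈ -3239.4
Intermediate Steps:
M(E) = 1/(5 + E) (M(E) = 1/(E + 5) = 1/(5 + E))
m(O) = sqrt(O) (m(O) = sqrt(O + 0) = sqrt(O))
T(t) = 1/sqrt(t) (T(t) = sqrt(t)/t = 1/sqrt(t))
T(r(-4, M(-4))) - 3240 = 1/sqrt(-1 - 1*(-4)) - 3240 = 1/sqrt(-1 + 4) - 3240 = 1/sqrt(3) - 3240 = sqrt(3)/3 - 3240 = -3240 + sqrt(3)/3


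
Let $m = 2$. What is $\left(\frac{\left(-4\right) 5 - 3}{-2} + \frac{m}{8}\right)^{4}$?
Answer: $\frac{4879681}{256} \approx 19061.0$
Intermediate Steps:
$\left(\frac{\left(-4\right) 5 - 3}{-2} + \frac{m}{8}\right)^{4} = \left(\frac{\left(-4\right) 5 - 3}{-2} + \frac{2}{8}\right)^{4} = \left(\left(-20 - 3\right) \left(- \frac{1}{2}\right) + 2 \cdot \frac{1}{8}\right)^{4} = \left(\left(-23\right) \left(- \frac{1}{2}\right) + \frac{1}{4}\right)^{4} = \left(\frac{23}{2} + \frac{1}{4}\right)^{4} = \left(\frac{47}{4}\right)^{4} = \frac{4879681}{256}$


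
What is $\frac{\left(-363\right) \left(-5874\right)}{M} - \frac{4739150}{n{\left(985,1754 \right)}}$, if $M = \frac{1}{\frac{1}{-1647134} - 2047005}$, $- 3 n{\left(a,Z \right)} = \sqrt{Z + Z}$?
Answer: $- \frac{3594664866484196901}{823567} + \frac{7108725 \sqrt{877}}{877} \approx -4.3648 \cdot 10^{12}$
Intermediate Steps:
$n{\left(a,Z \right)} = - \frac{\sqrt{2} \sqrt{Z}}{3}$ ($n{\left(a,Z \right)} = - \frac{\sqrt{Z + Z}}{3} = - \frac{\sqrt{2 Z}}{3} = - \frac{\sqrt{2} \sqrt{Z}}{3}$)
$M = - \frac{1647134}{3371691533671}$ ($M = \frac{1}{- \frac{1}{1647134} - 2047005} = \frac{1}{- \frac{3371691533671}{1647134}} = - \frac{1647134}{3371691533671} \approx -4.8852 \cdot 10^{-7}$)
$\frac{\left(-363\right) \left(-5874\right)}{M} - \frac{4739150}{n{\left(985,1754 \right)}} = \frac{\left(-363\right) \left(-5874\right)}{- \frac{1647134}{3371691533671}} - \frac{4739150}{\left(- \frac{1}{3}\right) \sqrt{2} \sqrt{1754}} = 2132262 \left(- \frac{3371691533671}{1647134}\right) - \frac{4739150}{\left(- \frac{2}{3}\right) \sqrt{877}} = - \frac{3594664866484196901}{823567} - 4739150 \left(- \frac{3 \sqrt{877}}{1754}\right) = - \frac{3594664866484196901}{823567} + \frac{7108725 \sqrt{877}}{877}$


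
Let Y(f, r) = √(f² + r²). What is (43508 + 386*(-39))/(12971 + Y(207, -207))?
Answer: 369076834/168161143 - 5889978*√2/168161143 ≈ 2.1452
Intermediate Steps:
(43508 + 386*(-39))/(12971 + Y(207, -207)) = (43508 + 386*(-39))/(12971 + √(207² + (-207)²)) = (43508 - 15054)/(12971 + √(42849 + 42849)) = 28454/(12971 + √85698) = 28454/(12971 + 207*√2)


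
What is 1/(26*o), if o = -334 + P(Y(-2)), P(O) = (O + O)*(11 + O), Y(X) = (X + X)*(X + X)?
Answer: 1/13780 ≈ 7.2569e-5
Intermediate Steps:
Y(X) = 4*X² (Y(X) = (2*X)*(2*X) = 4*X²)
P(O) = 2*O*(11 + O) (P(O) = (2*O)*(11 + O) = 2*O*(11 + O))
o = 530 (o = -334 + 2*(4*(-2)²)*(11 + 4*(-2)²) = -334 + 2*(4*4)*(11 + 4*4) = -334 + 2*16*(11 + 16) = -334 + 2*16*27 = -334 + 864 = 530)
1/(26*o) = 1/(26*530) = 1/13780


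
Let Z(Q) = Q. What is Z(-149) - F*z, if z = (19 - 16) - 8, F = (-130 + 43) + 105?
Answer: -59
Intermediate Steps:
F = 18 (F = -87 + 105 = 18)
z = -5 (z = 3 - 8 = -5)
Z(-149) - F*z = -149 - 18*(-5) = -149 - 1*(-90) = -149 + 90 = -59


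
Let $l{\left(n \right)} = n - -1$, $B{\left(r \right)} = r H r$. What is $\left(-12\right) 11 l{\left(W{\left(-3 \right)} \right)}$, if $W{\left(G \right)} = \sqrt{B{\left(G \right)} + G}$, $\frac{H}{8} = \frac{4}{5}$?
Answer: $-132 - \frac{132 \sqrt{1365}}{5} \approx -1107.4$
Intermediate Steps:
$H = \frac{32}{5}$ ($H = 8 \cdot \frac{4}{5} = \frac{32}{5} \approx 6.4$)
$B{\left(r \right)} = \frac{32 r^{2}}{5}$ ($B{\left(r \right)} = r \frac{32}{5} r = \frac{32 r}{5} r = \frac{32 r^{2}}{5}$)
$W{\left(G \right)} = \sqrt{G + \frac{32 G^{2}}{5}}$ ($W{\left(G \right)} = \sqrt{\frac{32 G^{2}}{5} + G} = \sqrt{G + \frac{32 G^{2}}{5}}$)
$l{\left(n \right)} = 1 + n$ ($l{\left(n \right)} = n + 1 = 1 + n$)
$\left(-12\right) 11 l{\left(W{\left(-3 \right)} \right)} = \left(-12\right) 11 \left(1 + \frac{\sqrt{5} \sqrt{- 3 \left(5 + 32 \left(-3\right)\right)}}{5}\right) = - 132 \left(1 + \frac{\sqrt{5} \sqrt{- 3 \left(5 - 96\right)}}{5}\right) = - 132 \left(1 + \frac{\sqrt{5} \sqrt{\left(-3\right) \left(-91\right)}}{5}\right) = - 132 \left(1 + \frac{\sqrt{5} \sqrt{273}}{5}\right) = - 132 \left(1 + \frac{\sqrt{1365}}{5}\right) = -132 - \frac{132 \sqrt{1365}}{5}$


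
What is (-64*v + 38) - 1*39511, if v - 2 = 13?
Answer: -40433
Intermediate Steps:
v = 15 (v = 2 + 13 = 15)
(-64*v + 38) - 1*39511 = (-64*15 + 38) - 1*39511 = (-960 + 38) - 39511 = -922 - 39511 = -40433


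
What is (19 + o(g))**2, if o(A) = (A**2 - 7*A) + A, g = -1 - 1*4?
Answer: 5476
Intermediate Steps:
g = -5 (g = -1 - 4 = -5)
o(A) = A**2 - 6*A
(19 + o(g))**2 = (19 - 5*(-6 - 5))**2 = (19 - 5*(-11))**2 = (19 + 55)**2 = 74**2 = 5476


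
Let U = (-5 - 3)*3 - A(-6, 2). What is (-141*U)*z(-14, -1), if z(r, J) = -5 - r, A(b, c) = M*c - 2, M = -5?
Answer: 15228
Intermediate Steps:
A(b, c) = -2 - 5*c (A(b, c) = -5*c - 2 = -2 - 5*c)
U = -12 (U = (-5 - 3)*3 - (-2 - 5*2) = -8*3 - (-2 - 10) = -24 - 1*(-12) = -24 + 12 = -12)
(-141*U)*z(-14, -1) = (-141*(-12))*(-5 - 1*(-14)) = 1692*(-5 + 14) = 1692*9 = 15228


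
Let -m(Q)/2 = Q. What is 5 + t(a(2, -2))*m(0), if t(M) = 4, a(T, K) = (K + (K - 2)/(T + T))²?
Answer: 5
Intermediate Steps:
m(Q) = -2*Q
a(T, K) = (K + (-2 + K)/(2*T))² (a(T, K) = (K + (-2 + K)/((2*T)))² = (K + (-2 + K)*(1/(2*T)))² = (K + (-2 + K)/(2*T))²)
5 + t(a(2, -2))*m(0) = 5 + 4*(-2*0) = 5 + 4*0 = 5 + 0 = 5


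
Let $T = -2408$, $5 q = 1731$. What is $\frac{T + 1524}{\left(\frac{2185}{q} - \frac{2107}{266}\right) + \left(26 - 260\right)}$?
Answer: $\frac{58147752}{15497933} \approx 3.752$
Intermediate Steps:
$q = \frac{1731}{5}$ ($q = \frac{1}{5} \cdot 1731 = \frac{1731}{5} \approx 346.2$)
$\frac{T + 1524}{\left(\frac{2185}{q} - \frac{2107}{266}\right) + \left(26 - 260\right)} = \frac{-2408 + 1524}{\left(\frac{2185}{\frac{1731}{5}} - \frac{2107}{266}\right) + \left(26 - 260\right)} = - \frac{884}{\left(2185 \cdot \frac{5}{1731} - \frac{301}{38}\right) + \left(26 - 260\right)} = - \frac{884}{\left(\frac{10925}{1731} - \frac{301}{38}\right) - 234} = - \frac{884}{- \frac{105881}{65778} - 234} = - \frac{884}{- \frac{15497933}{65778}} = \left(-884\right) \left(- \frac{65778}{15497933}\right) = \frac{58147752}{15497933}$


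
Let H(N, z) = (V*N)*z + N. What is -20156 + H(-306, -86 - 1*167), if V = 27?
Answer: 2069824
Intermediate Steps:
H(N, z) = N + 27*N*z (H(N, z) = (27*N)*z + N = 27*N*z + N = N + 27*N*z)
-20156 + H(-306, -86 - 1*167) = -20156 - 306*(1 + 27*(-86 - 1*167)) = -20156 - 306*(1 + 27*(-86 - 167)) = -20156 - 306*(1 + 27*(-253)) = -20156 - 306*(1 - 6831) = -20156 - 306*(-6830) = -20156 + 2089980 = 2069824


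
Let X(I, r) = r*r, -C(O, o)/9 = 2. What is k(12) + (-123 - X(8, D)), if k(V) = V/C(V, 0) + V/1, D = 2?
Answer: -347/3 ≈ -115.67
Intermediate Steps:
C(O, o) = -18 (C(O, o) = -9*2 = -18)
X(I, r) = r²
k(V) = 17*V/18 (k(V) = V/(-18) + V/1 = V*(-1/18) + V*1 = -V/18 + V = 17*V/18)
k(12) + (-123 - X(8, D)) = (17/18)*12 + (-123 - 1*2²) = 34/3 + (-123 - 1*4) = 34/3 + (-123 - 4) = 34/3 - 127 = -347/3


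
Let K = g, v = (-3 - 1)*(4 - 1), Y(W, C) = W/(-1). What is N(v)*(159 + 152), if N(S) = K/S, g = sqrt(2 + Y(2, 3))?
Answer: 0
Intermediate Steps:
Y(W, C) = -W (Y(W, C) = W*(-1) = -W)
v = -12 (v = -4*3 = -12)
g = 0 (g = sqrt(2 - 1*2) = sqrt(2 - 2) = sqrt(0) = 0)
K = 0
N(S) = 0 (N(S) = 0/S = 0)
N(v)*(159 + 152) = 0*(159 + 152) = 0*311 = 0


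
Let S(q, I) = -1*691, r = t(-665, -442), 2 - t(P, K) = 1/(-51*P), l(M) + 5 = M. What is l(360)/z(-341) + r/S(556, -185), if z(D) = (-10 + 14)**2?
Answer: 8318433811/374964240 ≈ 22.185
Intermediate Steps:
l(M) = -5 + M
z(D) = 16 (z(D) = 4**2 = 16)
t(P, K) = 2 + 1/(51*P) (t(P, K) = 2 - 1/((-51*P)) = 2 - (-1)/(51*P) = 2 + 1/(51*P))
r = 67829/33915 (r = 2 + (1/51)/(-665) = 2 + (1/51)*(-1/665) = 2 - 1/33915 = 67829/33915 ≈ 2.0000)
S(q, I) = -691
l(360)/z(-341) + r/S(556, -185) = (-5 + 360)/16 + (67829/33915)/(-691) = 355*(1/16) + (67829/33915)*(-1/691) = 355/16 - 67829/23435265 = 8318433811/374964240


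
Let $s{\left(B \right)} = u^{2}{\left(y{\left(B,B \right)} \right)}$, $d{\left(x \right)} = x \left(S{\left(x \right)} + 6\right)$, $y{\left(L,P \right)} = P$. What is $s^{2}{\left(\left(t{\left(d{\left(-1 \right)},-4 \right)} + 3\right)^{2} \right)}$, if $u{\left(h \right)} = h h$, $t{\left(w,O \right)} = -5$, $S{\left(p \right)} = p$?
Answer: $65536$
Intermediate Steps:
$d{\left(x \right)} = x \left(6 + x\right)$ ($d{\left(x \right)} = x \left(x + 6\right) = x \left(6 + x\right)$)
$u{\left(h \right)} = h^{2}$
$s{\left(B \right)} = B^{4}$ ($s{\left(B \right)} = \left(B^{2}\right)^{2} = B^{4}$)
$s^{2}{\left(\left(t{\left(d{\left(-1 \right)},-4 \right)} + 3\right)^{2} \right)} = \left(\left(\left(-5 + 3\right)^{2}\right)^{4}\right)^{2} = \left(\left(\left(-2\right)^{2}\right)^{4}\right)^{2} = \left(4^{4}\right)^{2} = 256^{2} = 65536$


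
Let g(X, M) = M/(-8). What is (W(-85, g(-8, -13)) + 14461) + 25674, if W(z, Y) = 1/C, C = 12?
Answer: 481621/12 ≈ 40135.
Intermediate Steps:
g(X, M) = -M/8 (g(X, M) = M*(-1/8) = -M/8)
W(z, Y) = 1/12
(W(-85, g(-8, -13)) + 14461) + 25674 = (1/12 + 14461) + 25674 = 173533/12 + 25674 = 481621/12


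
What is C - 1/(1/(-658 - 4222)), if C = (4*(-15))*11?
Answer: 4220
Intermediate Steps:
C = -660 (C = -60*11 = -660)
C - 1/(1/(-658 - 4222)) = -660 - 1/(1/(-658 - 4222)) = -660 - 1/(1/(-4880)) = -660 - 1/(-1/4880) = -660 - 1*(-4880) = -660 + 4880 = 4220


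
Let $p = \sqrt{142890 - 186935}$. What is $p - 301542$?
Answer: $-301542 + i \sqrt{44045} \approx -3.0154 \cdot 10^{5} + 209.87 i$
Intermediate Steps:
$p = i \sqrt{44045}$ ($p = \sqrt{-44045} = i \sqrt{44045} \approx 209.87 i$)
$p - 301542 = i \sqrt{44045} - 301542 = -301542 + i \sqrt{44045}$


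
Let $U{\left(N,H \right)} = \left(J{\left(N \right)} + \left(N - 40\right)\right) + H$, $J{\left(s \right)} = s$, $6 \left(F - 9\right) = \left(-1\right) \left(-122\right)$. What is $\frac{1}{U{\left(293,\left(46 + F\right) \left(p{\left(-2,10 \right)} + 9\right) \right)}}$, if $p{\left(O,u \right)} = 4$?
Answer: $\frac{3}{4576} \approx 0.00065559$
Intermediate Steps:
$F = \frac{88}{3}$ ($F = 9 + \frac{\left(-1\right) \left(-122\right)}{6} = 9 + \frac{1}{6} \cdot 122 = 9 + \frac{61}{3} = \frac{88}{3} \approx 29.333$)
$U{\left(N,H \right)} = -40 + H + 2 N$ ($U{\left(N,H \right)} = \left(N + \left(N - 40\right)\right) + H = \left(N + \left(-40 + N\right)\right) + H = \left(-40 + 2 N\right) + H = -40 + H + 2 N$)
$\frac{1}{U{\left(293,\left(46 + F\right) \left(p{\left(-2,10 \right)} + 9\right) \right)}} = \frac{1}{-40 + \left(46 + \frac{88}{3}\right) \left(4 + 9\right) + 2 \cdot 293} = \frac{1}{-40 + \frac{226}{3} \cdot 13 + 586} = \frac{1}{-40 + \frac{2938}{3} + 586} = \frac{1}{\frac{4576}{3}} = \frac{3}{4576}$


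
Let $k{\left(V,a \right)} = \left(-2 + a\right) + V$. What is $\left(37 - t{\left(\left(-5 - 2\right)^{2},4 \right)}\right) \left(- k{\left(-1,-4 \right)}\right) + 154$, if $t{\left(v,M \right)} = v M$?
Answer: $-959$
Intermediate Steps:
$k{\left(V,a \right)} = -2 + V + a$
$t{\left(v,M \right)} = M v$
$\left(37 - t{\left(\left(-5 - 2\right)^{2},4 \right)}\right) \left(- k{\left(-1,-4 \right)}\right) + 154 = \left(37 - 4 \left(-5 - 2\right)^{2}\right) \left(- (-2 - 1 - 4)\right) + 154 = \left(37 - 4 \left(-7\right)^{2}\right) \left(\left(-1\right) \left(-7\right)\right) + 154 = \left(37 - 4 \cdot 49\right) 7 + 154 = \left(37 - 196\right) 7 + 154 = \left(-159\right) 7 + 154 = -1113 + 154 = -959$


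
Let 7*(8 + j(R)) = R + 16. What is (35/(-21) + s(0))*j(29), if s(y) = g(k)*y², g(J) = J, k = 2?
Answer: 55/21 ≈ 2.6190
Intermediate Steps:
s(y) = 2*y²
j(R) = -40/7 + R/7 (j(R) = -8 + (R + 16)/7 = -8 + (16 + R)/7 = -8 + (16/7 + R/7) = -40/7 + R/7)
(35/(-21) + s(0))*j(29) = (35/(-21) + 2*0²)*(-40/7 + (⅐)*29) = (35*(-1/21) + 2*0)*(-40/7 + 29/7) = (-5/3 + 0)*(-11/7) = -5/3*(-11/7) = 55/21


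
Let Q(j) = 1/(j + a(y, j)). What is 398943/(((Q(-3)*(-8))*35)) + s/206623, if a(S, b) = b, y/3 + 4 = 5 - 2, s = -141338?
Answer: 247272611147/28927220 ≈ 8548.1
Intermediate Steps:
y = -3 (y = -12 + 3*(5 - 2) = -12 + 3*3 = -12 + 9 = -3)
Q(j) = 1/(2*j) (Q(j) = 1/(j + j) = 1/(2*j))
398943/(((Q(-3)*(-8))*35)) + s/206623 = 398943/(((((1/2)/(-3))*(-8))*35)) - 141338/206623 = 398943/(((((1/2)*(-1/3))*(-8))*35)) - 141338*1/206623 = 398943/((-1/6*(-8)*35)) - 141338/206623 = 398943/(((4/3)*35)) - 141338/206623 = 398943/(140/3) - 141338/206623 = 398943*(3/140) - 141338/206623 = 1196829/140 - 141338/206623 = 247272611147/28927220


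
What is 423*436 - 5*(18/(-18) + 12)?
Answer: 184373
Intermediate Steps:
423*436 - 5*(18/(-18) + 12) = 184428 - 5*(18*(-1/18) + 12) = 184428 - 5*(-1 + 12) = 184428 - 5*11 = 184428 - 55 = 184373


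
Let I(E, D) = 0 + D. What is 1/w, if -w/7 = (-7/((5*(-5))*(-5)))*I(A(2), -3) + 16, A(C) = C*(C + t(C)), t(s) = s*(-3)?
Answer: -125/14147 ≈ -0.0088358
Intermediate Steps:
t(s) = -3*s
A(C) = -2*C² (A(C) = C*(C - 3*C) = C*(-2*C) = -2*C²)
I(E, D) = D
w = -14147/125 (w = -7*(-7/((5*(-5))*(-5))*(-3) + 16) = -7*(-7/((-25*(-5)))*(-3) + 16) = -7*(-7/125*(-3) + 16) = -7*(21/125 + 16) = -7*2021/125 = -14147/125 ≈ -113.18)
1/w = 1/(-14147/125) = -125/14147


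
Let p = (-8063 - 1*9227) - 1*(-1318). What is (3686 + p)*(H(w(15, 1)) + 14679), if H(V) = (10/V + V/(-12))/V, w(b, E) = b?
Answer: -16231114459/90 ≈ -1.8035e+8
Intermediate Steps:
p = -15972 (p = (-8063 - 9227) + 1318 = -17290 + 1318 = -15972)
H(V) = (10/V - V/12)/V (H(V) = (10/V + V*(-1/12))/V = (10/V - V/12)/V)
(3686 + p)*(H(w(15, 1)) + 14679) = (3686 - 15972)*((-1/12 + 10/15**2) + 14679) = -12286*((-1/12 + 10*(1/225)) + 14679) = -12286*((-1/12 + 2/45) + 14679) = -12286*(-7/180 + 14679) = -12286*2642213/180 = -16231114459/90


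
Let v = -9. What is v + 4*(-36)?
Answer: -153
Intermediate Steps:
v + 4*(-36) = -9 + 4*(-36) = -9 - 144 = -153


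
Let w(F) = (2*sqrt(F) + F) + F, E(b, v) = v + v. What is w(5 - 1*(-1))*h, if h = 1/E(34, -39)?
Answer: -2/13 - sqrt(6)/39 ≈ -0.21665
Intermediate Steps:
E(b, v) = 2*v
w(F) = 2*F + 2*sqrt(F) (w(F) = (F + 2*sqrt(F)) + F = 2*F + 2*sqrt(F))
h = -1/78 (h = 1/(2*(-39)) = 1/(-78) = -1/78 ≈ -0.012821)
w(5 - 1*(-1))*h = (2*(5 - 1*(-1)) + 2*sqrt(5 - 1*(-1)))*(-1/78) = (2*(5 + 1) + 2*sqrt(5 + 1))*(-1/78) = (2*6 + 2*sqrt(6))*(-1/78) = (12 + 2*sqrt(6))*(-1/78) = -2/13 - sqrt(6)/39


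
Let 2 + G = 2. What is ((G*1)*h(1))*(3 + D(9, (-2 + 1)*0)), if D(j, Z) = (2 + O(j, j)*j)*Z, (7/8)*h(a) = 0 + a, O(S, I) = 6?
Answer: 0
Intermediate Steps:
G = 0 (G = -2 + 2 = 0)
h(a) = 8*a/7 (h(a) = 8*(0 + a)/7 = 8*a/7)
D(j, Z) = Z*(2 + 6*j) (D(j, Z) = (2 + 6*j)*Z = Z*(2 + 6*j))
((G*1)*h(1))*(3 + D(9, (-2 + 1)*0)) = ((0*1)*((8/7)*1))*(3 + 2*((-2 + 1)*0)*(1 + 3*9)) = (0*(8/7))*(3 + 2*(-1*0)*(1 + 27)) = 0*(3 + 2*0*28) = 0*(3 + 0) = 0*3 = 0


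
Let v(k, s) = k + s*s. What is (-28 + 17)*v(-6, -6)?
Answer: -330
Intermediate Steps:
v(k, s) = k + s²
(-28 + 17)*v(-6, -6) = (-28 + 17)*(-6 + (-6)²) = -11*(-6 + 36) = -11*30 = -330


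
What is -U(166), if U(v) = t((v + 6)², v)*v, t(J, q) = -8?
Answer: 1328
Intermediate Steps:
U(v) = -8*v
-U(166) = -(-8)*166 = -1*(-1328) = 1328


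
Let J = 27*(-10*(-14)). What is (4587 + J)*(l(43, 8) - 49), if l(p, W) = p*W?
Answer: 2468265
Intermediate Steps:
l(p, W) = W*p
J = 3780 (J = 27*140 = 3780)
(4587 + J)*(l(43, 8) - 49) = (4587 + 3780)*(8*43 - 49) = 8367*(344 - 49) = 8367*295 = 2468265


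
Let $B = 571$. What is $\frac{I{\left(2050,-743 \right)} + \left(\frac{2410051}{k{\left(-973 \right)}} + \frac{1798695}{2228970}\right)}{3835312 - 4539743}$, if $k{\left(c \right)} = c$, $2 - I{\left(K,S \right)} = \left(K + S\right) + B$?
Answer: $\frac{89893592179}{14550108245582} \approx 0.0061782$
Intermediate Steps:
$I{\left(K,S \right)} = -569 - K - S$ ($I{\left(K,S \right)} = 2 - \left(\left(K + S\right) + 571\right) = 2 - \left(571 + K + S\right) = -569 - K - S$)
$\frac{I{\left(2050,-743 \right)} + \left(\frac{2410051}{k{\left(-973 \right)}} + \frac{1798695}{2228970}\right)}{3835312 - 4539743} = \frac{\left(-569 - 2050 - -743\right) + \left(\frac{2410051}{-973} + \frac{1798695}{2228970}\right)}{3835312 - 4539743} = \frac{\left(-569 - 2050 + 743\right) + \left(2410051 \left(- \frac{1}{973}\right) + 1798695 \cdot \frac{1}{2228970}\right)}{-704431} = \left(-1876 + \left(- \frac{344293}{139} + \frac{119913}{148598}\right)\right) \left(- \frac{1}{704431}\right) = \left(-1876 - \frac{51144583307}{20655122}\right) \left(- \frac{1}{704431}\right) = \left(- \frac{89893592179}{20655122}\right) \left(- \frac{1}{704431}\right) = \frac{89893592179}{14550108245582}$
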